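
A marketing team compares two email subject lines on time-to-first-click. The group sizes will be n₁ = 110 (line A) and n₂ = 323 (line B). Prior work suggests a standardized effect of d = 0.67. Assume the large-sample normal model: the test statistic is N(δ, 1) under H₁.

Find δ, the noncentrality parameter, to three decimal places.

δ ≈ 6.069

The noncentrality parameter scales effect size by the design's sample-size factor: δ = d / √(1/n₁ + 1/n₂) = 0.67 / √(1/110 + 1/323) = 6.0692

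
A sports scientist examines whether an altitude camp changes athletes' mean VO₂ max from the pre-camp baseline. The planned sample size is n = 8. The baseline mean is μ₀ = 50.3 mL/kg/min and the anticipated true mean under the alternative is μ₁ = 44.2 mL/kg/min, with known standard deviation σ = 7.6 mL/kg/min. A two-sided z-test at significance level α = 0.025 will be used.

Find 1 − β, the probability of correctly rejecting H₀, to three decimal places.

Power ≈ 0.511

Standardized effect: d = |μ₁ − μ₀| / σ = |44.2 − 50.3| / 7.6 = 0.8026
Noncentrality parameter: δ = d·√n = 0.8026 × √8 = 2.2702
Critical value for a two-sided test at α = 0.025: z_{α/2} = 2.241.
Power = Φ(δ − 2.241) + Φ(−δ − 2.241) = Φ(0.029) + Φ(-4.512) = 0.5115 + 0.0000 = 0.5115.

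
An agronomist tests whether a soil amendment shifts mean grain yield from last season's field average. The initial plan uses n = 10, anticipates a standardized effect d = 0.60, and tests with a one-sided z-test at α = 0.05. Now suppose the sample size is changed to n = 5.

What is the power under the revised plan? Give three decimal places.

Power ≈ 0.381

With n = 5: δ = d·√n = 0.60 × √5 = 1.3416. Critical value z_{0.05} = 1.645.
Revised power = P(Z > 1.645 − δ) = Φ(-0.303) = 0.3809.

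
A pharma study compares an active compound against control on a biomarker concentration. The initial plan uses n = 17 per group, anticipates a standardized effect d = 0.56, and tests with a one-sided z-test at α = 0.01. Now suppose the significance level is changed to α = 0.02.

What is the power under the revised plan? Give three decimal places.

δ = d·√(n/2) = 0.56 × √(17/2) = 1.6327 (unchanged). New critical value: z_{0.02} = 2.054.
Revised power = Φ(δ − 2.054) = Φ(-0.421) = 0.3368.

Power ≈ 0.337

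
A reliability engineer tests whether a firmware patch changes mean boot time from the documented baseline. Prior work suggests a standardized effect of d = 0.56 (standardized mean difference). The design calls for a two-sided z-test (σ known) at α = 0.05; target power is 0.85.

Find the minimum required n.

n = 29

For power 0.85 need Φ(δ − z_{0.025}) = 0.85, so δ = z_{0.025} + z_{0.15} = 1.960 + 1.036 = 2.996.
(Ignoring the negligible lower-tail rejection probability gives the usual closed-form inversion.)
δ = d·√n ⇒ n = (δ/d)² = (2.996 / 0.56)² = 28.63.
Round up to the next whole unit.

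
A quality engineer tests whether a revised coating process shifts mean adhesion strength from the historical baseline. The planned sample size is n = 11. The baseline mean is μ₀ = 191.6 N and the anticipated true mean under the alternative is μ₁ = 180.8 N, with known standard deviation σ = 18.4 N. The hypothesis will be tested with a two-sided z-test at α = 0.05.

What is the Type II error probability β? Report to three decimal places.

β ≈ 0.505

Standardized effect: d = |μ₁ − μ₀| / σ = |180.8 − 191.6| / 18.4 = 0.5870
Noncentrality parameter: δ = d·√n = 0.5870 × √11 = 1.9467
Two-sided α = 0.05 → critical value z_{0.025} = 1.960.
Power = Φ(δ − 1.960) + Φ(−δ − 1.960) = Φ(-0.013) + Φ(-3.907) = 0.4947 + 0.0000 = 0.4948.
Type II error: β = 1 − power = 1 − 0.4948 = 0.5052.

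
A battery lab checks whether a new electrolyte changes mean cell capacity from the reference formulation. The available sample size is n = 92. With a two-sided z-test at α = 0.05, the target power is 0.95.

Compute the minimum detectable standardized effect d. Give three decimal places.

Need Φ(δ − 1.960) = 0.95, so δ = 1.960 + 1.645 = 3.605.
(Lower-tail contribution to power is negligible for δ > 0.)
δ = d·√n ⇒ d = δ/√n = 3.605/√92 = 0.3758.

d ≈ 0.376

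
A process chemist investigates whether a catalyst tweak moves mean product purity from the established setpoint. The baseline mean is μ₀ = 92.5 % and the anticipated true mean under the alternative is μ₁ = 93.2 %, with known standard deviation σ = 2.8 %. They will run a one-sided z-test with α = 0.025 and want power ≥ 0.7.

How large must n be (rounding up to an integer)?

Standardized effect: d = |μ₁ − μ₀| / σ = |93.2 − 92.5| / 2.8 = 0.2500
For power 0.7 need Φ(δ − z_{0.025}) = 0.7, so δ = z_{0.025} + z_{0.30} = 1.960 + 0.524 = 2.484.
δ = d·√n ⇒ n = (δ/d)² = (2.484 / 0.2500)² = 98.75.
Round up to the next whole unit.

n = 99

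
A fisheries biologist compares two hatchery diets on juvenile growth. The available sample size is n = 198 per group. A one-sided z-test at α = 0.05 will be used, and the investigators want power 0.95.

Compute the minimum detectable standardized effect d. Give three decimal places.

Need Φ(δ − 1.645) = 0.95, so δ = 1.645 + 1.645 = 3.290.
δ = d·√(n/2) ⇒ d = δ/√(n/2) = 3.290/√(198/2) = 0.3306.

d ≈ 0.331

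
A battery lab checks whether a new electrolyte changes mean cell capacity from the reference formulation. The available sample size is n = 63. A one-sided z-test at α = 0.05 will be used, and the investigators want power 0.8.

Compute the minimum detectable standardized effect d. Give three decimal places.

d ≈ 0.313

Need Φ(δ − 1.645) = 0.8, so δ = 1.645 + 0.842 = 2.486.
δ = d·√n ⇒ d = δ/√n = 2.486/√63 = 0.3133.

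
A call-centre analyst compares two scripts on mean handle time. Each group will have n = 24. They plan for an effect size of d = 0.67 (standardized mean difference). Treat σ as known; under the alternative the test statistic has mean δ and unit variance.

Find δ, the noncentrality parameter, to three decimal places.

The noncentrality parameter scales effect size by the design's sample-size factor: δ = d·√(n/2) = 0.67 × √(24/2) = 2.3209

δ ≈ 2.321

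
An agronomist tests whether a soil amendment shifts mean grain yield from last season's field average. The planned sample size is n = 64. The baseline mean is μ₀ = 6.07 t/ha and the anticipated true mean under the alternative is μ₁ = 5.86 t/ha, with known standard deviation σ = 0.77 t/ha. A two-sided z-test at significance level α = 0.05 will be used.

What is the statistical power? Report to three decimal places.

Power ≈ 0.588

Standardized effect: d = |μ₁ − μ₀| / σ = |5.86 − 6.07| / 0.77 = 0.2727
Noncentrality parameter: δ = d·√n = 0.2727 × √64 = 2.1818
Two-sided α = 0.05 → critical value z_{0.025} = 1.960.
Power = Φ(δ − 1.960) + Φ(−δ − 1.960) = Φ(0.222) + Φ(-4.142) = 0.5878 + 0.0000 = 0.5878.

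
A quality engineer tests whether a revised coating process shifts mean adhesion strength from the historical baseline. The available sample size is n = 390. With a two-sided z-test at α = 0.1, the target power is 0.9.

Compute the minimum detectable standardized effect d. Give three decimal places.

Need Φ(δ − 1.645) = 0.9, so δ = 1.645 + 1.282 = 2.926.
(The second rejection-region term Φ(−δ − z_{α/2}) is negligible and dropped.)
δ = d·√n ⇒ d = δ/√n = 2.926/√390 = 0.1482.

d ≈ 0.148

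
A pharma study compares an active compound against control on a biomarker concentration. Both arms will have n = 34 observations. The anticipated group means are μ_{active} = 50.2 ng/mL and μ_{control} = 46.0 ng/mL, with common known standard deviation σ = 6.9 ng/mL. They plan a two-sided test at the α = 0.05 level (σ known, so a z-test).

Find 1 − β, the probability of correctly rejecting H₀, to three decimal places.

Power ≈ 0.709

Standardized effect: d = |μ_{active} − μ_{control}| / σ = |50.2 − 46.0| / 6.9 = 0.6087
Noncentrality parameter: δ = d·√(n/2) = 0.6087 × √(34/2) = 2.5097
Critical value for a two-sided test at α = 0.05: z_{α/2} = 1.960.
Power = Φ(δ − 1.960) + Φ(−δ − 1.960) = Φ(0.550) + Φ(-4.470) = 0.7088 + 0.0000 = 0.7088.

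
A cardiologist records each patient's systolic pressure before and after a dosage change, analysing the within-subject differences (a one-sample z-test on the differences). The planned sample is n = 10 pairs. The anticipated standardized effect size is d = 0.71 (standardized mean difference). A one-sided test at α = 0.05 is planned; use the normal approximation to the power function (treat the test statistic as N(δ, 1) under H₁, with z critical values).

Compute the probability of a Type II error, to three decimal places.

Noncentrality parameter: δ = d·√n = 0.71 × √10 = 2.2452
Critical value for a one-sided test at α = 0.05: z_α = 1.645.
Power = P(Z > 1.645 − δ) = Φ(0.600) = 0.7259.
Type II error: β = 1 − power = 1 − 0.7259 = 0.2741.

β ≈ 0.274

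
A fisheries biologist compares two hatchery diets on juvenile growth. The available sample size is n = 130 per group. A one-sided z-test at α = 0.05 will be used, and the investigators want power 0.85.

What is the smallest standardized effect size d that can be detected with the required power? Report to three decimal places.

d ≈ 0.333

Required noncentrality: δ = z_{0.05} + z_{0.15} = 1.645 + 1.036 = 2.681.
δ = d·√(n/2) ⇒ d = δ/√(n/2) = 2.681/√(130/2) = 0.3326.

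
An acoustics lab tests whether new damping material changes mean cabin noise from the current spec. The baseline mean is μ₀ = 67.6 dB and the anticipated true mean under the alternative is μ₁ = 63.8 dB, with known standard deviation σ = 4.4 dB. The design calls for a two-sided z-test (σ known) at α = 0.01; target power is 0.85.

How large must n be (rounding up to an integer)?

n = 18

Standardized effect: d = |μ₁ − μ₀| / σ = |63.8 − 67.6| / 4.4 = 0.8636
Set Φ(δ − 2.576) = 0.85; then δ − 2.576 = Φ⁻¹(0.85) = 1.036, giving δ = 3.612.
(The Φ(−δ − z_{α/2}) term is vanishingly small for δ > 0 and is dropped in the standard sample-size formula.)
δ = d·√n ⇒ n = (δ/d)² = (3.612 / 0.8636)² = 17.49.
Round up to the next whole unit.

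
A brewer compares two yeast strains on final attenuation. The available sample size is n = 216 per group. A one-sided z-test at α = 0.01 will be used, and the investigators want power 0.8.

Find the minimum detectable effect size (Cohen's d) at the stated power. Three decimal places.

Need Φ(δ − 2.326) = 0.8, so δ = 2.326 + 0.842 = 3.168.
δ = d·√(n/2) ⇒ d = δ/√(n/2) = 3.168/√(216/2) = 0.3048.

d ≈ 0.305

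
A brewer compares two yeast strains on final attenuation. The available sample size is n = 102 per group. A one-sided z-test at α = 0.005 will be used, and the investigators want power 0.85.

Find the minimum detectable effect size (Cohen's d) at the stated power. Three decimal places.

d ≈ 0.506

Required noncentrality: δ = z_{0.005} + z_{0.15} = 2.576 + 1.036 = 3.612.
δ = d·√(n/2) ⇒ d = δ/√(n/2) = 3.612/√(102/2) = 0.5058.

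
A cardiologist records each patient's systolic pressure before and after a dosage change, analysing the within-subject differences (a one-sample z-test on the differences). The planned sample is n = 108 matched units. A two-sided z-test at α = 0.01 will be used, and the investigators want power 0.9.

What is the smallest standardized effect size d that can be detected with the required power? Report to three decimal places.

d ≈ 0.371

Need Φ(δ − 2.576) = 0.9, so δ = 2.576 + 1.282 = 3.857.
(The second rejection-region term Φ(−δ − z_{α/2}) is negligible and dropped.)
δ = d·√n ⇒ d = δ/√n = 3.857/√108 = 0.3712.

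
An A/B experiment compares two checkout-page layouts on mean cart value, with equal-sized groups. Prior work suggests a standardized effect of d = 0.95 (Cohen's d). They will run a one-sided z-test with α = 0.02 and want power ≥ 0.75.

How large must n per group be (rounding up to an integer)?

For power 0.75 need Φ(δ − z_{0.02}) = 0.75, so δ = z_{0.02} + z_{0.25} = 2.054 + 0.674 = 2.728.
δ = d·√(n/2) ⇒ n = 2(δ/d)² = 2 × (2.728 / 0.95)² = 16.49.
Rounding up, n = 17 per group.

n = 17 per group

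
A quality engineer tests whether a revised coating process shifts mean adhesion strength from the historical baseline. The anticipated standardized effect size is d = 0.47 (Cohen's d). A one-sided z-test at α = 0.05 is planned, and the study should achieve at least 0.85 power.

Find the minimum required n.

n = 33

Set Φ(δ − 1.645) = 0.85; then δ − 1.645 = Φ⁻¹(0.85) = 1.036, giving δ = 2.681.
δ = d·√n ⇒ n = (δ/d)² = (2.681 / 0.47)² = 32.55.
Round up to the next whole unit.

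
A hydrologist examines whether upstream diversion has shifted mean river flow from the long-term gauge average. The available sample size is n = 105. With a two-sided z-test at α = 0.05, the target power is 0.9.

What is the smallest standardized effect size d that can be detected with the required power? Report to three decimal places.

Need Φ(δ − 1.960) = 0.9, so δ = 1.960 + 1.282 = 3.242.
(The second rejection-region term Φ(−δ − z_{α/2}) is negligible and dropped.)
δ = d·√n ⇒ d = δ/√n = 3.242/√105 = 0.3163.

d ≈ 0.316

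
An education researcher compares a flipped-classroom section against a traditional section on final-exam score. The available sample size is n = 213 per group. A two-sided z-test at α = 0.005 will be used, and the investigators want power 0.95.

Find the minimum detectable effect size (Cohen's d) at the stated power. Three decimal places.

Need Φ(δ − 2.807) = 0.95, so δ = 2.807 + 1.645 = 4.452.
(The second rejection-region term Φ(−δ − z_{α/2}) is negligible and dropped.)
δ = d·√(n/2) ⇒ d = δ/√(n/2) = 4.452/√(213/2) = 0.4314.

d ≈ 0.431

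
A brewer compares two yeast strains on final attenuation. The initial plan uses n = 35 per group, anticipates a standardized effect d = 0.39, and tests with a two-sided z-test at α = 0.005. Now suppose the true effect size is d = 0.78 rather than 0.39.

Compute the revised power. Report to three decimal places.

With d = 0.78: δ = d·√(n/2) = 0.78 × √(35/2) = 3.2630. Critical value z_{0.0025} = 2.807.
Revised power = Φ(δ − 2.807) + Φ(−δ − 2.807) = Φ(0.456) + Φ(-6.070) = 0.6758 + 0.0000 = 0.6758.

Power ≈ 0.676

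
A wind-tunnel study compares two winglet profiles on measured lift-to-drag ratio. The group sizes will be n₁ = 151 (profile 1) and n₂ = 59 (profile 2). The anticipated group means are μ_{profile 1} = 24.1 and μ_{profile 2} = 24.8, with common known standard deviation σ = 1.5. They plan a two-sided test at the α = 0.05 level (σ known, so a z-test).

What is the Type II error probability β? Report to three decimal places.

Standardized effect: d = |μ_{profile 1} − μ_{profile 2}| / σ = |24.1 − 24.8| / 1.5 = 0.4667
Noncentrality parameter: δ = d / √(1/n₁ + 1/n₂) = 0.4667 / √(1/151 + 1/59) = 3.0396
Critical value for a two-sided test at α = 0.05: z_{α/2} = 1.960.
Power = Φ(δ − 1.960) + Φ(−δ − 1.960) = Φ(1.080) + Φ(-5.000) = 0.8598 + 0.0000 = 0.8598.
Type II error: β = 1 − power = 1 − 0.8598 = 0.1402.

β ≈ 0.140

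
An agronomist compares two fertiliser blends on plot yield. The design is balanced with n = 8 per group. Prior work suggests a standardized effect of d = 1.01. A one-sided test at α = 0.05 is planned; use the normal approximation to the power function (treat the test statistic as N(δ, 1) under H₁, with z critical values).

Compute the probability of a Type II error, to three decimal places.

β ≈ 0.354

Noncentrality parameter: δ = d·√(n/2) = 1.01 × √(8/2) = 2.0200
Critical value for a one-sided test at α = 0.05: z_α = 1.645.
Power = P(Z > 1.645 − δ) = Φ(0.375) = 0.6462.
Type II error: β = 1 − power = 1 − 0.6462 = 0.3538.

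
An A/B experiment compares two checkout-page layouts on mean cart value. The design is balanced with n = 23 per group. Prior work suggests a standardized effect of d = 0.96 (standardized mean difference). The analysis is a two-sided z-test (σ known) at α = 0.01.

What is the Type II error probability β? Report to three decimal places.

β ≈ 0.248

Noncentrality parameter: δ = d·√(n/2) = 0.96 × √(23/2) = 3.2555
Two-sided α = 0.01 → critical value z_{0.005} = 2.576.
Power = Φ(δ − 2.576) + Φ(−δ − 2.576) = Φ(0.680) + Φ(-5.831) = 0.7516 + 0.0000 = 0.7516.
Type II error: β = 1 − power = 1 − 0.7516 = 0.2484.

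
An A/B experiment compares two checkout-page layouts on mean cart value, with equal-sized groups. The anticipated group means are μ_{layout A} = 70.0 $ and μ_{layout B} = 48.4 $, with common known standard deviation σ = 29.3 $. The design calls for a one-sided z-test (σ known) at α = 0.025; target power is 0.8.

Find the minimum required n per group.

Standardized effect: d = |μ_{layout A} − μ_{layout B}| / σ = |70.0 − 48.4| / 29.3 = 0.7372
For power 0.8 need Φ(δ − z_{0.025}) = 0.8, so δ = z_{0.025} + z_{0.20} = 1.960 + 0.842 = 2.802.
δ = d·√(n/2) ⇒ n = 2(δ/d)² = 2 × (2.802 / 0.7372)² = 28.88.
Round up to the next whole unit.

n = 29 per group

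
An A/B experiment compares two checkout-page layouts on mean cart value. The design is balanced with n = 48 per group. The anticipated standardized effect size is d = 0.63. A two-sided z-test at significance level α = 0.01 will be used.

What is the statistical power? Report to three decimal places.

Noncentrality parameter: δ = d·√(n/2) = 0.63 × √(48/2) = 3.0864
Two-sided α = 0.01 → critical value z_{0.005} = 2.576.
Power = Φ(δ − 2.576) + Φ(−δ − 2.576) = Φ(0.511) + Φ(-5.662) = 0.6952 + 0.0000 = 0.6952.

Power ≈ 0.695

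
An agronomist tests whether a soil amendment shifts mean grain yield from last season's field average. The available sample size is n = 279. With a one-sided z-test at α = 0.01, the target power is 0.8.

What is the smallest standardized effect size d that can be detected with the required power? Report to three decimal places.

Need Φ(δ − 2.326) = 0.8, so δ = 2.326 + 0.842 = 3.168.
δ = d·√n ⇒ d = δ/√n = 3.168/√279 = 0.1897.

d ≈ 0.190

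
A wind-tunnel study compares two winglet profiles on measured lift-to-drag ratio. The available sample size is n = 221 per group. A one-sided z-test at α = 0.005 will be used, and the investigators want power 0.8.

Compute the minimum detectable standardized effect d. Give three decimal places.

Need Φ(δ − 2.576) = 0.8, so δ = 2.576 + 0.842 = 3.417.
δ = d·√(n/2) ⇒ d = δ/√(n/2) = 3.417/√(221/2) = 0.3251.

d ≈ 0.325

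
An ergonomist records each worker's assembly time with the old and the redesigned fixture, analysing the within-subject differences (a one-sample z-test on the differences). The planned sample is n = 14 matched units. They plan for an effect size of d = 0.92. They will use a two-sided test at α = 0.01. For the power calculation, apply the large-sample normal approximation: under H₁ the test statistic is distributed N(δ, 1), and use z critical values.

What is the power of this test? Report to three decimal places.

Noncentrality parameter: δ = d·√n = 0.92 × √14 = 3.4423
Two-sided α = 0.01 → critical value z_{0.005} = 2.576.
Power = Φ(δ − 2.576) + Φ(−δ − 2.576) = Φ(0.866) + Φ(-6.018) = 0.8069 + 0.0000 = 0.8069.

Power ≈ 0.807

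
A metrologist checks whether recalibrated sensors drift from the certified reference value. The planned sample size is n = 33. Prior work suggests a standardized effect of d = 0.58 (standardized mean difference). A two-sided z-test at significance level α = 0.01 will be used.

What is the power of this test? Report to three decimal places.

Power ≈ 0.775

Noncentrality parameter: δ = d·√n = 0.58 × √33 = 3.3318
Critical value for a two-sided test at α = 0.01: z_{α/2} = 2.576.
Power = Φ(δ − 2.576) + Φ(−δ − 2.576) = Φ(0.756) + Φ(-5.908) = 0.7752 + 0.0000 = 0.7752.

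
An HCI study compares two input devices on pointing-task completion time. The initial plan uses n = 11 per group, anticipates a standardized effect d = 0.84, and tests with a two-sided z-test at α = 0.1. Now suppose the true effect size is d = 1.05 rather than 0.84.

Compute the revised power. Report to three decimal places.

Power ≈ 0.793

With d = 1.05: δ = d·√(n/2) = 1.05 × √(11/2) = 2.4625. Critical value z_{0.05} = 1.645.
Revised power = Φ(δ − 1.645) + Φ(−δ − 1.645) = Φ(0.818) + Φ(-4.107) = 0.7932 + 0.0000 = 0.7932.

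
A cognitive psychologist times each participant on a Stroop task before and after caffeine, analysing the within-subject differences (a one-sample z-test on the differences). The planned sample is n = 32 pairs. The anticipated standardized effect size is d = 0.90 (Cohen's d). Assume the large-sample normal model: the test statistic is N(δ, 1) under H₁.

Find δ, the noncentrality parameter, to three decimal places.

δ ≈ 5.091

The noncentrality parameter scales effect size by the design's sample-size factor: δ = d·√n = 0.90 × √32 = 5.0912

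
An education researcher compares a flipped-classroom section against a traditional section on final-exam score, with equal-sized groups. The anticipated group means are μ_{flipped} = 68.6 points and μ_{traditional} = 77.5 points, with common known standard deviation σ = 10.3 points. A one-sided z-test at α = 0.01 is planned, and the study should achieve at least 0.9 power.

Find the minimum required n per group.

Standardized effect: d = |μ_{flipped} − μ_{traditional}| / σ = |68.6 − 77.5| / 10.3 = 0.8641
Set Φ(δ − 2.326) = 0.9; then δ − 2.326 = Φ⁻¹(0.9) = 1.282, giving δ = 3.608.
δ = d·√(n/2) ⇒ n = 2(δ/d)² = 2 × (3.608 / 0.8641)² = 34.87.
Round up to the next whole unit.

n = 35 per group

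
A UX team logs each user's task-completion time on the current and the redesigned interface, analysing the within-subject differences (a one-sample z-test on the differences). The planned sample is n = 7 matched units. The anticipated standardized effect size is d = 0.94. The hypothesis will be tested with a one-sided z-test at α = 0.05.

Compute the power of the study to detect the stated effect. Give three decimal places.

Power ≈ 0.800

Noncentrality parameter: δ = d·√n = 0.94 × √7 = 2.4870
Critical value for a one-sided test at α = 0.05: z_α = 1.645.
Power = Φ(δ − 1.645) = Φ(0.842) = 0.8001.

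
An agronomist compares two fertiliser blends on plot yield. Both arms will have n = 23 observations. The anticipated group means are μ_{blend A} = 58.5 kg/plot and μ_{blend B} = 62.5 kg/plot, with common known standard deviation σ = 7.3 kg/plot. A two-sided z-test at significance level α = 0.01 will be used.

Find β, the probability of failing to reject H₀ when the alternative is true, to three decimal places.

β ≈ 0.764

Standardized effect: d = |μ_{blend A} − μ_{blend B}| / σ = |58.5 − 62.5| / 7.3 = 0.5479
Noncentrality parameter: δ = d·√(n/2) = 0.5479 × √(23/2) = 1.8582
Two-sided α = 0.01 → critical value z_{0.005} = 2.576.
Power = Φ(δ − 2.576) + Φ(−δ − 2.576) = Φ(-0.718) + Φ(-4.434) = 0.2365 + 0.0000 = 0.2365.
Type II error: β = 1 − power = 1 − 0.2365 = 0.7635.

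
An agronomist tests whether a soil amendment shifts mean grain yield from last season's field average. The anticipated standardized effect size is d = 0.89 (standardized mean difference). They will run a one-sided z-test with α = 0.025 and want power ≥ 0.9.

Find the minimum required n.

n = 14

Set Φ(δ − 1.960) = 0.9; then δ − 1.960 = Φ⁻¹(0.9) = 1.282, giving δ = 3.242.
δ = d·√n ⇒ n = (δ/d)² = (3.242 / 0.89)² = 13.27.
Round up to the next whole unit.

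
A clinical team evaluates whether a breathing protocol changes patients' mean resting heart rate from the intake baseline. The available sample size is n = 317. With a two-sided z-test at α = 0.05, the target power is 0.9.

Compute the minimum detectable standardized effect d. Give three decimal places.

Required noncentrality: δ = z_{0.025} + z_{0.10} = 1.960 + 1.282 = 3.242.
(Lower-tail contribution to power is negligible for δ > 0.)
δ = d·√n ⇒ d = δ/√n = 3.242/√317 = 0.1821.

d ≈ 0.182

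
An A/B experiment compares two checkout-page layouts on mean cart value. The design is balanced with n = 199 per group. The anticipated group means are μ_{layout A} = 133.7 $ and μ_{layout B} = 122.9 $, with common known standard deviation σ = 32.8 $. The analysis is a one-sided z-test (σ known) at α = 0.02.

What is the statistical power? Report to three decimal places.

Standardized effect: d = |μ_{layout A} − μ_{layout B}| / σ = |133.7 − 122.9| / 32.8 = 0.3293
Noncentrality parameter: λ = d·√(n/2) = 0.3293 × √(199/2) = 3.2844
One-sided α = 0.02 → critical value z_{0.02} = 2.054.
Power = P(Z > 2.054 − λ) = Φ(1.231) = 0.8908.

Power ≈ 0.891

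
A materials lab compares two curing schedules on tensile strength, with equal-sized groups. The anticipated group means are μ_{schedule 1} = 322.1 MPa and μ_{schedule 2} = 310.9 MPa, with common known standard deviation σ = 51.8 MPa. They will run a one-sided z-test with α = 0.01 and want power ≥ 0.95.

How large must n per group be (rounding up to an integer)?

n = 675 per group

Standardized effect: d = |μ_{schedule 1} − μ_{schedule 2}| / σ = |322.1 − 310.9| / 51.8 = 0.2162
For power 0.95 need Φ(δ − z_{0.01}) = 0.95, so δ = z_{0.01} + z_{0.05} = 2.326 + 1.645 = 3.971.
δ = d·√(n/2) ⇒ n = 2(δ/d)² = 2 × (3.971 / 0.2162)² = 674.68.
Rounding up, n = 675 per group.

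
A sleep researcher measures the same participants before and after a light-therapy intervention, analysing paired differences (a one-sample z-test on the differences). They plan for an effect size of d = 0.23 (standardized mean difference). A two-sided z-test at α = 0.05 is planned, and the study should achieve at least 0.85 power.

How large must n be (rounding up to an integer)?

For power 0.85 need Φ(δ − z_{0.025}) = 0.85, so δ = z_{0.025} + z_{0.15} = 1.960 + 1.036 = 2.996.
(The Φ(−δ − z_{α/2}) term is vanishingly small for δ > 0 and is dropped in the standard sample-size formula.)
δ = d·√n ⇒ n = (δ/d)² = (2.996 / 0.23)² = 169.72.
Rounding up, n = 170.

n = 170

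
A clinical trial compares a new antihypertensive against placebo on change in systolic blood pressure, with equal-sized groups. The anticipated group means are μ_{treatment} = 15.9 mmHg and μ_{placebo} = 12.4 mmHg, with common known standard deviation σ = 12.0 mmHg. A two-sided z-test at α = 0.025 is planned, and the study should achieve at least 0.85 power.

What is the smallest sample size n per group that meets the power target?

Standardized effect: d = |μ_{treatment} − μ_{placebo}| / σ = |15.9 − 12.4| / 12.0 = 0.2917
Set Φ(δ − 2.241) = 0.85; then δ − 2.241 = Φ⁻¹(0.85) = 1.036, giving δ = 3.278.
(The Φ(−δ − z_{α/2}) term is vanishingly small for δ > 0 and is dropped in the standard sample-size formula.)
δ = d·√(n/2) ⇒ n = 2(δ/d)² = 2 × (3.278 / 0.2917)² = 252.60.
Rounding up, n = 253 per group.

n = 253 per group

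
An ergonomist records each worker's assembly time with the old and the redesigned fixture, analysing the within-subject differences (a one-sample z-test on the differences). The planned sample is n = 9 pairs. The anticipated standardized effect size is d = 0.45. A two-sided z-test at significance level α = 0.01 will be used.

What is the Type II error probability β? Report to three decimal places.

Noncentrality parameter: δ = d·√n = 0.45 × √9 = 1.3500
Two-sided α = 0.01 → critical value z_{0.005} = 2.576.
Power = Φ(δ − 2.576) + Φ(−δ − 2.576) = Φ(-1.226) + Φ(-3.926) = 0.1101 + 0.0000 = 0.1102.
Type II error: β = 1 − power = 1 − 0.1102 = 0.8898.

β ≈ 0.890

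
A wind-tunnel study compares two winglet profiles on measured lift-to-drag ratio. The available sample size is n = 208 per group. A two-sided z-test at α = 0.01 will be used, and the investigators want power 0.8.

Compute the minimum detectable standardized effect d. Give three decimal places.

Need Φ(δ − 2.576) = 0.8, so δ = 2.576 + 0.842 = 3.417.
(The second rejection-region term Φ(−δ − z_{α/2}) is negligible and dropped.)
δ = d·√(n/2) ⇒ d = δ/√(n/2) = 3.417/√(208/2) = 0.3351.

d ≈ 0.335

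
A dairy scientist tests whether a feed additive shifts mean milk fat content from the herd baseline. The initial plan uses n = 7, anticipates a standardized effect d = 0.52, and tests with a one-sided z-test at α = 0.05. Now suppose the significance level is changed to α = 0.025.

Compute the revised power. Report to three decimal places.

Power ≈ 0.280

δ = d·√n = 0.52 × √7 = 1.3758 (unchanged). New critical value: z_{0.025} = 1.960.
Revised power = P(Z > 1.960 − δ) = Φ(-0.584) = 0.2796.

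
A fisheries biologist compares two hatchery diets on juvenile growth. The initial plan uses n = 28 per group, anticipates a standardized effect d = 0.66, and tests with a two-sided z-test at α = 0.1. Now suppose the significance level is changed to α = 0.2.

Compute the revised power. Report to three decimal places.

Power ≈ 0.883

δ = d·√(n/2) = 0.66 × √(28/2) = 2.4695 (unchanged). New critical value: z_{0.1} = 1.282.
Revised power = Φ(δ − 1.282) + Φ(−δ − 1.282) = Φ(1.188) + Φ(-3.751) = 0.8826 + 0.0001 = 0.8827.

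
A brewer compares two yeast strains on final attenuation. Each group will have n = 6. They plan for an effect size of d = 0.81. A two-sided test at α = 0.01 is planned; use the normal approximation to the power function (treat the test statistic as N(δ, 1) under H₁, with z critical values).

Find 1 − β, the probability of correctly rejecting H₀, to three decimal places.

Noncentrality parameter: δ = d·√(n/2) = 0.81 × √(6/2) = 1.4030
Critical value for a two-sided test at α = 0.01: z_{α/2} = 2.576.
Power = Φ(δ − 2.576) + Φ(−δ − 2.576) = Φ(-1.173) + Φ(-3.979) = 0.1204 + 0.0000 = 0.1205.

Power ≈ 0.120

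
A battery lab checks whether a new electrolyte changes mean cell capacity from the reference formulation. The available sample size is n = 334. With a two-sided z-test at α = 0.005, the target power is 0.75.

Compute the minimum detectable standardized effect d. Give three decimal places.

Need Φ(δ − 2.807) = 0.75, so δ = 2.807 + 0.674 = 3.482.
(The second rejection-region term Φ(−δ − z_{α/2}) is negligible and dropped.)
δ = d·√n ⇒ d = δ/√n = 3.482/√334 = 0.1905.

d ≈ 0.191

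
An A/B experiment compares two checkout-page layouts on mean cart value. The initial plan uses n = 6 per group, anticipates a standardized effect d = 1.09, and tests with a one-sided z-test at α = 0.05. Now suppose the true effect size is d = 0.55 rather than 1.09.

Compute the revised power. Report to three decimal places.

Power ≈ 0.244

With d = 0.55: δ = d·√(n/2) = 0.55 × √(6/2) = 0.9526. Critical value z_{0.05} = 1.645.
Revised power = P(Z > 1.645 − δ) = Φ(-0.692) = 0.2444.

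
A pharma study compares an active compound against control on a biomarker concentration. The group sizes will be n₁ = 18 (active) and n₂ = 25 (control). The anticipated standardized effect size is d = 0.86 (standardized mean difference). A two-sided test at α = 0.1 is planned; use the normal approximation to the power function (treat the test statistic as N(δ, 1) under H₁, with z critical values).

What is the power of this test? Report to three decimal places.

Power ≈ 0.872

Noncentrality parameter: δ = d / √(1/n₁ + 1/n₂) = 0.86 / √(1/18 + 1/25) = 2.7821
Two-sided α = 0.1 → critical value z_{0.05} = 1.645.
Power = Φ(δ − 1.645) + Φ(−δ − 1.645) = Φ(1.137) + Φ(-4.427) = 0.8723 + 0.0000 = 0.8723.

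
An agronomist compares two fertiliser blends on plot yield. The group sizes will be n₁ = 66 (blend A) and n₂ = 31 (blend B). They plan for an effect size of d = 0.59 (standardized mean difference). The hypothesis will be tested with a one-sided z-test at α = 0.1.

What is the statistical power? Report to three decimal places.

Noncentrality parameter: λ = d / √(1/n₁ + 1/n₂) = 0.59 / √(1/66 + 1/31) = 2.7097
Critical value for a one-sided test at α = 0.1: z_α = 1.282.
Power = Φ(λ − 1.282) = Φ(1.428) = 0.9234.

Power ≈ 0.923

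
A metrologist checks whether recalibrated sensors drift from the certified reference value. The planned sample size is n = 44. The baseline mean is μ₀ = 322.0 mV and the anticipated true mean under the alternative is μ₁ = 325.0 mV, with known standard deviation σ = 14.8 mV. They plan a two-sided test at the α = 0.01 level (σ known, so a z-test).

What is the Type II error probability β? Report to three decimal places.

β ≈ 0.891

Standardized effect: d = |μ₁ − μ₀| / σ = |325.0 − 322.0| / 14.8 = 0.2027
Noncentrality parameter: δ = d·√n = 0.2027 × √44 = 1.3446
Two-sided α = 0.01 → critical value z_{0.005} = 2.576.
Power = Φ(δ − 2.576) + Φ(−δ − 2.576) = Φ(-1.231) + Φ(-3.920) = 0.1091 + 0.0000 = 0.1092.
Type II error: β = 1 − power = 1 − 0.1092 = 0.8908.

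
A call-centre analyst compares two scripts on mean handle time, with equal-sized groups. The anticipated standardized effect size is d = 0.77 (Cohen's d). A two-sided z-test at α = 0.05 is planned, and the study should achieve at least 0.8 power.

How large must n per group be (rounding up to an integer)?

n = 27 per group

Set Φ(δ − 1.960) = 0.8; then δ − 1.960 = Φ⁻¹(0.8) = 0.842, giving δ = 2.802.
(Ignoring the negligible lower-tail rejection probability gives the usual closed-form inversion.)
δ = d·√(n/2) ⇒ n = 2(δ/d)² = 2 × (2.802 / 0.77)² = 26.48.
Rounding up, n = 27 per group.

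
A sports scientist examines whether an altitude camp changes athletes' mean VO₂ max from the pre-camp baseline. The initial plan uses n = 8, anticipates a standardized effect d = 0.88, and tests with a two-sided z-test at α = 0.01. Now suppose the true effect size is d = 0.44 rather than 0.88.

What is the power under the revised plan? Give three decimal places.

Power ≈ 0.092

With d = 0.44: δ = d·√n = 0.44 × √8 = 1.2445. Critical value z_{0.005} = 2.576.
Revised power = Φ(δ − 2.576) + Φ(−δ − 2.576) = Φ(-1.331) + Φ(-3.820) = 0.0915 + 0.0001 = 0.0916.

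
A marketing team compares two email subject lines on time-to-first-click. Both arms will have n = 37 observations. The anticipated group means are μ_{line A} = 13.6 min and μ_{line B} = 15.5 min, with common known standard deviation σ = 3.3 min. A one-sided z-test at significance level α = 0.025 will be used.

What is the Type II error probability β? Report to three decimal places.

β ≈ 0.303

Standardized effect: d = |μ_{line A} − μ_{line B}| / σ = |13.6 − 15.5| / 3.3 = 0.5758
Noncentrality parameter: δ = d·√(n/2) = 0.5758 × √(37/2) = 2.4764
One-sided α = 0.025 → critical value z_{0.025} = 1.960.
Power = P(Z > 1.960 − δ) = Φ(0.516) = 0.6972.
Type II error: β = 1 − power = 1 − 0.6972 = 0.3028.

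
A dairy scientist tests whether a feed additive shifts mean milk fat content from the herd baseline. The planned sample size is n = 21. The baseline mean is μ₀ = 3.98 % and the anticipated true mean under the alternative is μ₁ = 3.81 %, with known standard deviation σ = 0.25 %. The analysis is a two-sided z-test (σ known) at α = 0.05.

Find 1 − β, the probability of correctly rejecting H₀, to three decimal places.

Power ≈ 0.876

Standardized effect: d = |μ₁ − μ₀| / σ = |3.81 − 3.98| / 0.25 = 0.6800
Noncentrality parameter: δ = d·√n = 0.6800 × √21 = 3.1162
Critical value for a two-sided test at α = 0.05: z_{α/2} = 1.960.
Power = Φ(δ − 1.960) + Φ(−δ − 1.960) = Φ(1.156) + Φ(-5.076) = 0.8762 + 0.0000 = 0.8762.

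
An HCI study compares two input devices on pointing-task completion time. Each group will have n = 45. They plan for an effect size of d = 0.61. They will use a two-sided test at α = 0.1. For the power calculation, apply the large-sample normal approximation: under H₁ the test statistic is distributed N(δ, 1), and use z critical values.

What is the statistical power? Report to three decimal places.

Power ≈ 0.894

Noncentrality parameter: δ = d·√(n/2) = 0.61 × √(45/2) = 2.8935
Two-sided α = 0.1 → critical value z_{0.05} = 1.645.
Power = Φ(δ − 1.645) + Φ(−δ − 1.645) = Φ(1.249) + Φ(-4.538) = 0.8941 + 0.0000 = 0.8941.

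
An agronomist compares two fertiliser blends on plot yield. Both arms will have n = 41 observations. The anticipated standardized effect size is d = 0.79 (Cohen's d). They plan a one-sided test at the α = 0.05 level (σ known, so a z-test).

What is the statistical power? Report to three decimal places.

Noncentrality parameter: λ = d·√(n/2) = 0.79 × √(41/2) = 3.5769
Critical value for a one-sided test at α = 0.05: z_α = 1.645.
Power = Φ(λ − 1.645) = Φ(1.932) = 0.9733.

Power ≈ 0.973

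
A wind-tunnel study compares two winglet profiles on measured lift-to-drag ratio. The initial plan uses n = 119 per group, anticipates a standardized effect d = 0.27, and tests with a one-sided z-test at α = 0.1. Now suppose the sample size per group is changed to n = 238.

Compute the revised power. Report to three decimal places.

With n = 238 per group: δ = d·√(n/2) = 0.27 × √(238/2) = 2.9454. Critical value z_{0.1} = 1.282.
Revised power = Φ(δ − 1.282) = Φ(1.664) = 0.9519.

Power ≈ 0.952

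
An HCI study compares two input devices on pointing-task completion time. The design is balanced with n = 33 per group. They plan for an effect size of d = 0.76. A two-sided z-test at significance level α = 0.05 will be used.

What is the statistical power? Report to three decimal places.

Noncentrality parameter: δ = d·√(n/2) = 0.76 × √(33/2) = 3.0871
Critical value for a two-sided test at α = 0.05: z_{α/2} = 1.960.
Power = Φ(δ − 1.960) + Φ(−δ − 1.960) = Φ(1.127) + Φ(-5.047) = 0.8702 + 0.0000 = 0.8702.

Power ≈ 0.870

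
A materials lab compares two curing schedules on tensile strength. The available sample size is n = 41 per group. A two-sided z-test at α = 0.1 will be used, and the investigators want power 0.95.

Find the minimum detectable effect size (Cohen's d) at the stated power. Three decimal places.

d ≈ 0.727

Need Φ(δ − 1.645) = 0.95, so δ = 1.645 + 1.645 = 3.290.
(Lower-tail contribution to power is negligible for δ > 0.)
δ = d·√(n/2) ⇒ d = δ/√(n/2) = 3.290/√(41/2) = 0.7266.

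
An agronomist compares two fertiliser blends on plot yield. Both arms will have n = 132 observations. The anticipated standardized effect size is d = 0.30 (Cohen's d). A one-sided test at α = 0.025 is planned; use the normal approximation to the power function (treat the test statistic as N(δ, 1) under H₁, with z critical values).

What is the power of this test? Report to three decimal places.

Power ≈ 0.683

Noncentrality parameter: δ = d·√(n/2) = 0.30 × √(132/2) = 2.4372
Critical value for a one-sided test at α = 0.025: z_α = 1.960.
Power = Φ(δ − 1.960) = Φ(0.477) = 0.6834.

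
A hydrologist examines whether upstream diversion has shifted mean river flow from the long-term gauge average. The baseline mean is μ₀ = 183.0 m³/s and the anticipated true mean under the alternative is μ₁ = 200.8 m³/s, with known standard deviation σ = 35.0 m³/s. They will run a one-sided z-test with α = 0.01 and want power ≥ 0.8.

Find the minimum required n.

Standardized effect: d = |μ₁ − μ₀| / σ = |200.8 − 183.0| / 35.0 = 0.5086
Set Φ(δ − 2.326) = 0.8; then δ − 2.326 = Φ⁻¹(0.8) = 0.842, giving δ = 3.168.
δ = d·√n ⇒ n = (δ/d)² = (3.168 / 0.5086)² = 38.80.
Rounding up, n = 39.

n = 39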